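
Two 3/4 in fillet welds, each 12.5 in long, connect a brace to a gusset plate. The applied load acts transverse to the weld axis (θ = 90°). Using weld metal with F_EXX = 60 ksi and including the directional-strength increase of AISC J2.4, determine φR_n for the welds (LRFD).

φR_n ≈ 537 kips

t_e = 0.707 × 0.75 = 0.5302 in; A_we = 0.5302 × 25 = 13.26 in².
Directional factor: 1.0 + 0.5 sin^1.5(90°) = 1.5.
F_nw = 0.6 × 60 × 1.5 = 54 ksi.
φR_n = 0.75 × 54 × 13.26 = 536.9 kips.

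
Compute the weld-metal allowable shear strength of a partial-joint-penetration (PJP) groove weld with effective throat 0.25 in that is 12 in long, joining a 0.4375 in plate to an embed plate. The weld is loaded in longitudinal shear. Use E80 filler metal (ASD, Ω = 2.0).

R_n/Ω ≈ 72 kip

E80XX → F_EXX = 80 ksi.
Effective throat (given) t_e = 0.25 in.
A_we = 0.25 × 12 = 3 in².
F_nw = 0.6 F_EXX = 48 ksi.
R_n/Ω = (48 × 3) / 2.0 = 72 kip.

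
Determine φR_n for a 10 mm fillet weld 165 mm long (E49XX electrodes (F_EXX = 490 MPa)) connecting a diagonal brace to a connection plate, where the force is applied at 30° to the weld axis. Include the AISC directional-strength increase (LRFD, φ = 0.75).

φR_n ≈ 303 kN

t_e = 0.707 × 10 = 7.07 mm; A_we = 7.07 × 165 = 1167 mm².
Directional factor: 1.0 + 0.5 sin^1.5(30°) = 1.177.
F_nw = 0.6 × 490 × 1.177 = 346 MPa.
φR_n = 0.75 × 346 × 1167 × 10⁻³ = 302.7 kN.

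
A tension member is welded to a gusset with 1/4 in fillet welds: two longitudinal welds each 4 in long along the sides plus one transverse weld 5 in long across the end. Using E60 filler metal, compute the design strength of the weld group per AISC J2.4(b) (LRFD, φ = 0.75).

φR_n ≈ 68.2 kips

E60XX → F_EXX = 60 ksi.
t_e = 0.707 × 0.25 = 0.1767 in.
R_nwl = 0.6 × 60 × 0.1767 × 8 = 50.9 kips (longitudinal, 2 welds).
R_nwt = 0.6 × 60 × 0.1767 × 5 = 31.81 kips (transverse, base value).
(i) R_nwl + R_nwt = 82.72 kips; (ii) 0.85 R_nwl + 1.5 R_nwt = 90.99 kips.
R_n = max = 90.99 kips [governs: (ii)]; φR_n = 68.24 kips.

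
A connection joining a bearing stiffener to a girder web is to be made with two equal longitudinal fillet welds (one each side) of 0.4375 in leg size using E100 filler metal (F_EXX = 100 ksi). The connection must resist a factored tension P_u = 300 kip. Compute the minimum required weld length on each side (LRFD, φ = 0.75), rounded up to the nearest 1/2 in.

Throat t_e = 0.707 × 0.4375 = 0.3093 in.
φr_n = 0.75 × 0.6 × 100 × 0.3093 = 13.92 kip/in.
L_req = P_u / φr_n = 300 / 13.92 = 21.55 in total.
Per side: 21.55 / 2 = 10.78 in.
Round up → use L = 11 in on each side.

L = 11 in on each side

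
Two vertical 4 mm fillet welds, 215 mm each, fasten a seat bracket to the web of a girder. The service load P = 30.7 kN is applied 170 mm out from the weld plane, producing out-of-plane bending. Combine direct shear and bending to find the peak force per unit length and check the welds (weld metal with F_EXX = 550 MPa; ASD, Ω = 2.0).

L_w = 2 × 215 = 430 mm; section modulus (unit throat) S = 2 × L²/6 = 15410 mm².
Direct shear f_v = P/L_w = 30.7×10³/430 = 71.4 N/mm.
Moment M = P × e = 30.7×10³ × 170 = 5219000 N·mm; bending f_b = M/S = 338.7 N/mm.
f_max = √(f_v² + f_b²) = √(71.4² + 338.7²) = 346.2 N/mm.
r_n/Ω = (1/2.0) × 0.6 × 550 × (0.707 × 4) = 466.6 N/mm → adequate.

f_max ≈ 346 N/mm; adequate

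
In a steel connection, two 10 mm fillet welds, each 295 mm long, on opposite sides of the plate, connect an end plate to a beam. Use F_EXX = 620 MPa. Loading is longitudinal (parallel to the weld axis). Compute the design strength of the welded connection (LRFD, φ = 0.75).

Effective throat t_e = 0.707 × 10 = 7.07 mm.
Total length L = 590 mm; A_we = 7.07 × 590 = 4171 mm².
F_nw = 0.6 F_EXX = 0.6 × 620 = 372 MPa.
φR_n = 0.75 × 372 × 4171 × 10⁻³ = 1164 kN.

φR_n ≈ 1160 kN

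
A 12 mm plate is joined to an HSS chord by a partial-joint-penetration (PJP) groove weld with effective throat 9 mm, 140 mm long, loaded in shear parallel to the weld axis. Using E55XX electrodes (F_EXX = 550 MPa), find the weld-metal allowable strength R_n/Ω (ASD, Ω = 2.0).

R_n/Ω ≈ 208 kN

Effective throat (given) t_e = 9 mm.
A_we = 9 × 140 = 1260 mm².
F_nw = 0.6 F_EXX = 330 MPa.
R_n/Ω = (330 × 1260) / 2.0 × 10⁻³ = 207.9 kN.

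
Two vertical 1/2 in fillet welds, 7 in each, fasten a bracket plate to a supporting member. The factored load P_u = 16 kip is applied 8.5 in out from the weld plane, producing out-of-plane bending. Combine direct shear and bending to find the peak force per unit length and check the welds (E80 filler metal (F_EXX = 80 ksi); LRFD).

L_w = 2 × 7 = 14 in; section modulus (unit throat) S = 2 × L²/6 = 16.33 in².
Direct shear f_v = P/L_w = 16/14 = 1.143 kip/in.
Moment M = P × e = 16 × 8.5 = 136 kip·in; bending f_b = M/S = 8.327 kip/in.
f_max = √(f_v² + f_b²) = √(1.143² + 8.327²) = 8.405 kip/in.
φr_n = 0.75 × 0.6 × 80 × (0.707 × 0.5) = 12.73 kip/in → adequate.

f_max ≈ 8.4 kip/in; adequate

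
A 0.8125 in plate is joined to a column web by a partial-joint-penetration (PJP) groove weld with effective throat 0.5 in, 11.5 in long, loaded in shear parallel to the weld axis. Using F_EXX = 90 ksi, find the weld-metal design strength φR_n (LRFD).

Effective throat (given) t_e = 0.5 in.
A_we = 0.5 × 11.5 = 5.75 in².
F_nw = 0.6 F_EXX = 54 ksi.
φR_n = 0.75 × 54 × 5.75 = 232.9 kips.

φR_n ≈ 233 kips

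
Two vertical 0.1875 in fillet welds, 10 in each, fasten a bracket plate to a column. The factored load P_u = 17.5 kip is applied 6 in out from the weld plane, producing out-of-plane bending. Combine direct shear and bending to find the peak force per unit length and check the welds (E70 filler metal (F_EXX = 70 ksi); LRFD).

L_w = 2 × 10 = 20 in; section modulus (unit throat) S = 2 × L²/6 = 33.33 in².
Direct shear f_v = P/L_w = 17.5/20 = 0.875 kip/in.
Moment M = P × e = 17.5 × 6 = 105 kip·in; bending f_b = M/S = 3.15 kip/in.
f_max = √(f_v² + f_b²) = √(0.875² + 3.15²) = 3.269 kip/in.
φr_n = 0.75 × 0.6 × 70 × (0.707 × 0.1875) = 4.176 kip/in → adequate.

f_max ≈ 3.27 kip/in; adequate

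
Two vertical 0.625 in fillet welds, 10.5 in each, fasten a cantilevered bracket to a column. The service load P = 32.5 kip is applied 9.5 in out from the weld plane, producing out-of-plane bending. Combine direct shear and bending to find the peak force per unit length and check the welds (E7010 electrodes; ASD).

E70XX → F_EXX = 70 ksi.
L_w = 2 × 10.5 = 21 in; section modulus (unit throat) S = 2 × L²/6 = 36.75 in².
Direct shear f_v = P/L_w = 32.5/21 = 1.548 kip/in.
Moment M = P × e = 32.5 × 9.5 = 308.75 kip·in; bending f_b = M/S = 8.401 kip/in.
f_max = √(f_v² + f_b²) = √(1.548² + 8.401²) = 8.543 kip/in.
r_n/Ω = (1/2.0) × 0.6 × 70 × (0.707 × 0.625) = 9.279 kip/in → adequate.

f_max ≈ 8.54 kip/in; adequate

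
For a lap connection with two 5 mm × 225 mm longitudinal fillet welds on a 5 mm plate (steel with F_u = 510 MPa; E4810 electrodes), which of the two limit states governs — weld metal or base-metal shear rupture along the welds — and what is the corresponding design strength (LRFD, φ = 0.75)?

E48XX → F_EXX = 480 MPa.
t_e = 0.707 × 5 = 3.535 mm; L = 450 mm.
Weld metal: φR_n = 0.75 × 0.6 × 480 × 3.535 × 450 × 10⁻³ = 343.6 kN.
Base metal (shear rupture): φR_n = 0.75 × 0.6 × 510 × 5 × 450 × 10⁻³ = 516.4 kN.
Governing: weld metal.

φR_n ≈ 344 kN (weld metal governs)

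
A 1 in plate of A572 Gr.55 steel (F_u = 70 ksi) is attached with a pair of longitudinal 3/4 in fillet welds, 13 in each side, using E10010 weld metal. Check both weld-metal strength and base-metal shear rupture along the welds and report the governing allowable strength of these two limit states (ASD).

E100XX → F_EXX = 100 ksi.
t_e = 0.707 × 0.75 = 0.5302 in; L = 26 in.
Weld metal: R_n/Ω = (1/2.0) × 0.6 × 100 × 0.5302 × 26 = 413.6 kip.
Base metal (shear rupture): R_n/Ω = (1/2.0) × 0.6 × 70 × 1 × 26 = 546 kip.
Governing: weld metal.

R_n/Ω ≈ 414 kip (weld metal governs)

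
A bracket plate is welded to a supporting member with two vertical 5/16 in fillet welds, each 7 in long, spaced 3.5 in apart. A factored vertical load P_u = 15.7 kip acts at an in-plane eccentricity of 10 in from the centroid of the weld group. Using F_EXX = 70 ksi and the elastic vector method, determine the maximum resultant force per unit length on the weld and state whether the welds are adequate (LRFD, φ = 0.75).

Total weld length L_w = 14 in. Treat welds as unit-width lines.
Polar moment about centroid: J = 2[d³/12 + d(b/2)²] = 2[7³/12 + 7×1.75²] = 100 in³.
Direct shear f_v = P/L_w = 15.7 / 14 = 1.121 kip/in (vertical).
Torsion M = P·e = 15.7 × 10 = 157 kip·in.
Critical point at (x, y) = (1.75, 3.5) from centroid. f_tx = M·y/J = 5.493 kip/in; f_ty = M·x/J = 2.746 kip/in.
Resultant f_max = √[f_tx² + (f_v + f_ty)²] = √[5.493² + (1.121 + 2.746)²] = 6.718 kip/in.
Capacity per unit length: φr_n = 0.75 × 0.6 × 70 × (0.707 × 0.3125) = 6.96 kip/in.
6.718 ≤ 6.96 → adequate.

f_max ≈ 6.72 kip/in; adequate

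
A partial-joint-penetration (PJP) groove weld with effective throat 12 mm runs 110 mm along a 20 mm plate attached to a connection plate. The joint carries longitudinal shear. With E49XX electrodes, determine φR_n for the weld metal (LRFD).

φR_n ≈ 291 kN

E49XX → F_EXX = 490 MPa.
Effective throat (given) t_e = 12 mm.
A_we = 12 × 110 = 1320 mm².
F_nw = 0.6 F_EXX = 294 MPa.
φR_n = 0.75 × 294 × 1320 × 10⁻³ = 291.1 kN.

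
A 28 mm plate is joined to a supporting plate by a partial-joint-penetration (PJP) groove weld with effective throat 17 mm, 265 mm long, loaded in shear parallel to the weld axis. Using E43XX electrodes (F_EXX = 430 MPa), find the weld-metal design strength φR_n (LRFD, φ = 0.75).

φR_n ≈ 872 kN

Effective throat (given) t_e = 17 mm.
A_we = 17 × 265 = 4505 mm².
F_nw = 0.6 F_EXX = 258 MPa.
φR_n = 0.75 × 258 × 4505 × 10⁻³ = 871.7 kN.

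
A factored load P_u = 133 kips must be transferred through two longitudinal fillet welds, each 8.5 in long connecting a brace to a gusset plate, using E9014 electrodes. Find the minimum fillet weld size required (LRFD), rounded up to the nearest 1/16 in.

w = 5/16 in

E90XX → F_EXX = 90 ksi.
Total weld length L = 17 in.
Required throat t_e = P_u / (φ × 0.6 F_EXX × L) = 133 / (0.75 × 0.6 × 90 × 17) = 0.1932 in.
Required leg w = t_e / 0.707 = 0.2732 in → use 5/16 in.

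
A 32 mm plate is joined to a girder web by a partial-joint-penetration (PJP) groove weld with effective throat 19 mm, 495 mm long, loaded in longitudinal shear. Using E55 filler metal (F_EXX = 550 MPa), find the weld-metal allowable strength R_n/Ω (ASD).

Effective throat (given) t_e = 19 mm.
A_we = 19 × 495 = 9405 mm².
F_nw = 0.6 F_EXX = 330 MPa.
R_n/Ω = (330 × 9405) / 2.0 × 10⁻³ = 1552 kN.

R_n/Ω ≈ 1550 kN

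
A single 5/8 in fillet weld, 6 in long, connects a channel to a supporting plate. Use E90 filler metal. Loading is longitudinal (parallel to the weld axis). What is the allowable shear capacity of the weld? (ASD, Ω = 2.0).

R_n/Ω ≈ 71.6 kips

E90XX → F_EXX = 90 ksi.
Effective throat t_e = 0.707 × 0.625 = 0.4419 in.
Total length L = 6 in; A_we = 0.4419 × 6 = 2.651 in².
F_nw = 0.6 F_EXX = 0.6 × 90 = 54 ksi.
R_n = 54 × 2.651 = 143.2 kips; R_n/Ω = 143.2/2.0 = 71.58 kips.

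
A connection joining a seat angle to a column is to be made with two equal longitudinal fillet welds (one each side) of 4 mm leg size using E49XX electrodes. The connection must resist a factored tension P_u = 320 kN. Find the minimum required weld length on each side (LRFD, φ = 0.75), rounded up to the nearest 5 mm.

L = 260 mm on each side

E49XX → F_EXX = 490 MPa.
Throat t_e = 0.707 × 4 = 2.828 mm.
φr_n = 0.75 × 0.6 × 490 × 2.828 × 10⁻³ = 0.6236 kN/mm.
L_req = P_u / φr_n = 320 / 0.6236 = 513.2 mm total.
Per side: 513.2 / 2 = 256.6 mm.
Round up → use L = 260 mm on each side.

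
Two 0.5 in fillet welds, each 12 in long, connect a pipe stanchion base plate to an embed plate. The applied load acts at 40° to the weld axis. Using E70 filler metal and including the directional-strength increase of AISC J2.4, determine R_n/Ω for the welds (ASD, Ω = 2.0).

E70XX → F_EXX = 70 ksi.
t_e = 0.707 × 0.5 = 0.3535 in; A_we = 0.3535 × 24 = 8.484 in².
Directional factor: 1.0 + 0.5 sin^1.5(40°) = 1.258.
F_nw = 0.6 × 70 × 1.258 = 52.82 ksi.
R_n/Ω = (52.82 × 8.484) / 2.0 = 224.1 kip.

R_n/Ω ≈ 224 kip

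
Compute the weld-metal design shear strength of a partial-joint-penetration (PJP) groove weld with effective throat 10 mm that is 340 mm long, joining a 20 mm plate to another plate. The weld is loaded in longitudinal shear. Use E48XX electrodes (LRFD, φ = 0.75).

E48XX → F_EXX = 480 MPa.
Effective throat (given) t_e = 10 mm.
A_we = 10 × 340 = 3400 mm².
F_nw = 0.6 F_EXX = 288 MPa.
φR_n = 0.75 × 288 × 3400 × 10⁻³ = 734.4 kN.

φR_n ≈ 734 kN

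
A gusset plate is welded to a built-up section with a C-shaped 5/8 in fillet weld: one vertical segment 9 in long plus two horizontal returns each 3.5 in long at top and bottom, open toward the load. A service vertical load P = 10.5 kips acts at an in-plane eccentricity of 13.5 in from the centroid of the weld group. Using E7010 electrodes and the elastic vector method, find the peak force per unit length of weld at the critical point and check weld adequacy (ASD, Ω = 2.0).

f_max ≈ 3.75 kip/in; adequate

E70XX → F_EXX = 70 ksi.
Total weld length L_w = 16 in. Treat welds as unit-width lines.
Centroid: x̄ = 2×3.5×1.75 / 16 = 0.7656 in from the vertical weld.
Polar moment about centroid: J = I_x + I_y = [9³/12 + 2×3.5×4.5²] + [9×0.7656² + 2(3.5³/12 + 3.5×0.9844²)] = 221.7 in³.
Direct shear f_v = P/L_w = 10.5 / 16 = 0.6562 kip/in (vertical).
Torsion M = P·e = 10.5 × 13.5 = 141.75 kip·in.
Critical point at (x, y) = (2.734, 4.5) from centroid. f_tx = M·y/J = 2.877 kip/in; f_ty = M·x/J = 1.748 kip/in.
Resultant f_max = √[f_tx² + (f_v + f_ty)²] = √[2.877² + (0.6562 + 1.748)²] = 3.75 kip/in.
Capacity per unit length: r_n/Ω = (1/2.0) × 0.6 × 70 × (0.707 × 0.625) = 9.279 kip/in.
3.75 ≤ 9.279 → adequate.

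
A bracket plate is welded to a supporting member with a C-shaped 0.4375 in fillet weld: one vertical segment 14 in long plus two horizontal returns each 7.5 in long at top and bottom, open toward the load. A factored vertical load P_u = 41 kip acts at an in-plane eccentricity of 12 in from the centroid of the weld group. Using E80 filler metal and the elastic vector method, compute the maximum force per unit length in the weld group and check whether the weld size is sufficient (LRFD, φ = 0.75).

f_max ≈ 4.88 kip/in; adequate

E80XX → F_EXX = 80 ksi.
Total weld length L_w = 29 in. Treat welds as unit-width lines.
Centroid: x̄ = 2×7.5×3.75 / 29 = 1.94 in from the vertical weld.
Polar moment about centroid: J = I_x + I_y = [14³/12 + 2×7.5×7²] + [14×1.94² + 2(7.5³/12 + 7.5×1.81²)] = 1136 in³.
Direct shear f_v = P/L_w = 41 / 29 = 1.414 kip/in (vertical).
Torsion M = P·e = 41 × 12 = 492 kip·in.
Critical point at (x, y) = (5.56, 7) from centroid. f_tx = M·y/J = 3.032 kip/in; f_ty = M·x/J = 2.409 kip/in.
Resultant f_max = √[f_tx² + (f_v + f_ty)²] = √[3.032² + (1.414 + 2.409)²] = 4.879 kip/in.
Capacity per unit length: φr_n = 0.75 × 0.6 × 80 × (0.707 × 0.4375) = 11.14 kip/in.
4.879 ≤ 11.14 → adequate.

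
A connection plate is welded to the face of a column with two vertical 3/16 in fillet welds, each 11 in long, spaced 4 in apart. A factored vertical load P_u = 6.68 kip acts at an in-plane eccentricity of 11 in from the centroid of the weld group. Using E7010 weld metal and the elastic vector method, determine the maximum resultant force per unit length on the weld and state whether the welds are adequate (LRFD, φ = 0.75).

f_max ≈ 1.52 kip/in; adequate

E70XX → F_EXX = 70 ksi.
Total weld length L_w = 22 in. Treat welds as unit-width lines.
Polar moment about centroid: J = 2[d³/12 + d(b/2)²] = 2[11³/12 + 11×2²] = 309.8 in³.
Direct shear f_v = P/L_w = 6.68 / 22 = 0.3036 kip/in (vertical).
Torsion M = P·e = 6.68 × 11 = 73.48 kip·in.
Critical point at (x, y) = (2, 5.5) from centroid. f_tx = M·y/J = 1.304 kip/in; f_ty = M·x/J = 0.4743 kip/in.
Resultant f_max = √[f_tx² + (f_v + f_ty)²] = √[1.304² + (0.3036 + 0.4743)²] = 1.519 kip/in.
Capacity per unit length: φr_n = 0.75 × 0.6 × 70 × (0.707 × 0.1875) = 4.176 kip/in.
1.519 ≤ 4.176 → adequate.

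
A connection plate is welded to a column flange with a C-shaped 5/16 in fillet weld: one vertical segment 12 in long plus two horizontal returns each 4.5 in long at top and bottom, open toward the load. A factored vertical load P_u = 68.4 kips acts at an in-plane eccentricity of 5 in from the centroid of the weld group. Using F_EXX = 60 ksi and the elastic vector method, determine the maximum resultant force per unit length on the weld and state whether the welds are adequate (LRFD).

Total weld length L_w = 21 in. Treat welds as unit-width lines.
Centroid: x̄ = 2×4.5×2.25 / 21 = 0.9643 in from the vertical weld.
Polar moment about centroid: J = I_x + I_y = [12³/12 + 2×4.5×6²] + [12×0.9643² + 2(4.5³/12 + 4.5×1.286²)] = 509.2 in³.
Direct shear f_v = P/L_w = 68.4 / 21 = 3.257 kip/in (vertical).
Torsion M = P·e = 68.4 × 5 = 342 kip·in.
Critical point at (x, y) = (3.536, 6) from centroid. f_tx = M·y/J = 4.03 kip/in; f_ty = M·x/J = 2.375 kip/in.
Resultant f_max = √[f_tx² + (f_v + f_ty)²] = √[4.03² + (3.257 + 2.375)²] = 6.925 kip/in.
Capacity per unit length: φr_n = 0.75 × 0.6 × 60 × (0.707 × 0.3125) = 5.965 kip/in.
6.925 > 5.965 → NOT adequate.

f_max ≈ 6.92 kip/in; NOT adequate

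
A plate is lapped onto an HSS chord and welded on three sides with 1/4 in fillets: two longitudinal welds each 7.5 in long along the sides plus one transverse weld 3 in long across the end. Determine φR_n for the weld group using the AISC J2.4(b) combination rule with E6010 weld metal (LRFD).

φR_n ≈ 85.9 kips

E60XX → F_EXX = 60 ksi.
t_e = 0.707 × 0.25 = 0.1767 in.
R_nwl = 0.6 × 60 × 0.1767 × 15 = 95.44 kips (longitudinal, 2 welds).
R_nwt = 0.6 × 60 × 0.1767 × 3 = 19.09 kips (transverse, base value).
(i) R_nwl + R_nwt = 114.5 kips; (ii) 0.85 R_nwl + 1.5 R_nwt = 109.8 kips.
R_n = max = 114.5 kips [governs: (i)]; φR_n = 85.9 kips.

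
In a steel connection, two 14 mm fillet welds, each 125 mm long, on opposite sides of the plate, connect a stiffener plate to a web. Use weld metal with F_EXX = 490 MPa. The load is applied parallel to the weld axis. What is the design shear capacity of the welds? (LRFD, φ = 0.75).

Effective throat t_e = 0.707 × 14 = 9.898 mm.
Total length L = 250 mm; A_we = 9.898 × 250 = 2474 mm².
F_nw = 0.6 F_EXX = 0.6 × 490 = 294 MPa.
φR_n = 0.75 × 294 × 2474 × 10⁻³ = 545.6 kN.

φR_n ≈ 546 kN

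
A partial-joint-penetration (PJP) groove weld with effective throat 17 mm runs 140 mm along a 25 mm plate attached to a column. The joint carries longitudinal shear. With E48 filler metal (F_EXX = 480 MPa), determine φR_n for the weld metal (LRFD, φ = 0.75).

Effective throat (given) t_e = 17 mm.
A_we = 17 × 140 = 2380 mm².
F_nw = 0.6 F_EXX = 288 MPa.
φR_n = 0.75 × 288 × 2380 × 10⁻³ = 514.1 kN.

φR_n ≈ 514 kN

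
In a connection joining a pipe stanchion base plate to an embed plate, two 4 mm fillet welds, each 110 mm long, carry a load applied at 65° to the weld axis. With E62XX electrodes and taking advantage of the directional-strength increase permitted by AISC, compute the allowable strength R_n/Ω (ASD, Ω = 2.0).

E62XX → F_EXX = 620 MPa.
t_e = 0.707 × 4 = 2.828 mm; A_we = 2.828 × 220 = 622.2 mm².
Directional factor: 1.0 + 0.5 sin^1.5(65°) = 1.431.
F_nw = 0.6 × 620 × 1.431 = 532.5 MPa.
R_n/Ω = (532.5 × 622.2) / 2.0 × 10⁻³ = 165.6 kN.

R_n/Ω ≈ 166 kN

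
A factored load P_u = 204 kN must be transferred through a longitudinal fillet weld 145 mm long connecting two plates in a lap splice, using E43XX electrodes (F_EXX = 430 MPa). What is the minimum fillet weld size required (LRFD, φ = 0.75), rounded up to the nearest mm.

Total weld length L = 145 mm.
Required throat t_e = P_u / (φ × 0.6 F_EXX × L) = 204 / (0.75 × 0.6 × 430 × 145 × 10⁻³) = 7.271 mm.
Required leg w = t_e / 0.707 = 10.28 mm → use 11 mm.

w = 11 mm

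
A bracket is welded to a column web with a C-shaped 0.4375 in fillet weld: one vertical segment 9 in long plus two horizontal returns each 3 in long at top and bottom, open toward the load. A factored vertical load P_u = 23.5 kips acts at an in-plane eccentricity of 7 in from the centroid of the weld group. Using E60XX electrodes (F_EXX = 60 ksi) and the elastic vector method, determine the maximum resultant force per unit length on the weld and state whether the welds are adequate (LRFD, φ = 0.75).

f_max ≈ 5.23 kip/in; adequate

Total weld length L_w = 15 in. Treat welds as unit-width lines.
Centroid: x̄ = 2×3×1.5 / 15 = 0.6 in from the vertical weld.
Polar moment about centroid: J = I_x + I_y = [9³/12 + 2×3×4.5²] + [9×0.6² + 2(3³/12 + 3×0.9²)] = 194.8 in³.
Direct shear f_v = P/L_w = 23.5 / 15 = 1.567 kip/in (vertical).
Torsion M = P·e = 23.5 × 7 = 164.5 kip·in.
Critical point at (x, y) = (2.4, 4.5) from centroid. f_tx = M·y/J = 3.799 kip/in; f_ty = M·x/J = 2.026 kip/in.
Resultant f_max = √[f_tx² + (f_v + f_ty)²] = √[3.799² + (1.567 + 2.026)²] = 5.229 kip/in.
Capacity per unit length: φr_n = 0.75 × 0.6 × 60 × (0.707 × 0.4375) = 8.351 kip/in.
5.229 ≤ 8.351 → adequate.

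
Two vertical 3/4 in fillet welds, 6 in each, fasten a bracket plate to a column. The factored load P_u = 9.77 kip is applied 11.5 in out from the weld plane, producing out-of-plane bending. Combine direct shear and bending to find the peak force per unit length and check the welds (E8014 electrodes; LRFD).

E80XX → F_EXX = 80 ksi.
L_w = 2 × 6 = 12 in; section modulus (unit throat) S = 2 × L²/6 = 12 in².
Direct shear f_v = P/L_w = 9.77/12 = 0.8142 kip/in.
Moment M = P × e = 9.77 × 11.5 = 112.35 kip·in; bending f_b = M/S = 9.363 kip/in.
f_max = √(f_v² + f_b²) = √(0.8142² + 9.363²) = 9.398 kip/in.
φr_n = 0.75 × 0.6 × 80 × (0.707 × 0.75) = 19.09 kip/in → adequate.

f_max ≈ 9.4 kip/in; adequate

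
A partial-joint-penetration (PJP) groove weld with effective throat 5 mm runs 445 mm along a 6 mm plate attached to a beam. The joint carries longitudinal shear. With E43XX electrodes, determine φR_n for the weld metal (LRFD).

φR_n ≈ 431 kN

E43XX → F_EXX = 430 MPa.
Effective throat (given) t_e = 5 mm.
A_we = 5 × 445 = 2225 mm².
F_nw = 0.6 F_EXX = 258 MPa.
φR_n = 0.75 × 258 × 2225 × 10⁻³ = 430.5 kN.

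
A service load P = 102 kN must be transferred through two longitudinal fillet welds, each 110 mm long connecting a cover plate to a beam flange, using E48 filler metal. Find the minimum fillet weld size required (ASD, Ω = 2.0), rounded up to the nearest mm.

w = 5 mm

E48XX → F_EXX = 480 MPa.
Total weld length L = 220 mm.
Required throat t_e = P × Ω / (0.6 F_EXX × L) = 102 × 2.0 / (0.6 × 480 × 220 × 10⁻³) = 3.22 mm.
Required leg w = t_e / 0.707 = 4.554 mm → use 5 mm.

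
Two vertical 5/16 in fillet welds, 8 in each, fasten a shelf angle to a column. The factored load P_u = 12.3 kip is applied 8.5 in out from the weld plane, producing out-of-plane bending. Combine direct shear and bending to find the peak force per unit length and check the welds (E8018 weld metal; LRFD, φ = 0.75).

E80XX → F_EXX = 80 ksi.
L_w = 2 × 8 = 16 in; section modulus (unit throat) S = 2 × L²/6 = 21.33 in².
Direct shear f_v = P/L_w = 12.3/16 = 0.7688 kip/in.
Moment M = P × e = 12.3 × 8.5 = 104.55 kip·in; bending f_b = M/S = 4.901 kip/in.
f_max = √(f_v² + f_b²) = √(0.7688² + 4.901²) = 4.961 kip/in.
φr_n = 0.75 × 0.6 × 80 × (0.707 × 0.3125) = 7.954 kip/in → adequate.

f_max ≈ 4.96 kip/in; adequate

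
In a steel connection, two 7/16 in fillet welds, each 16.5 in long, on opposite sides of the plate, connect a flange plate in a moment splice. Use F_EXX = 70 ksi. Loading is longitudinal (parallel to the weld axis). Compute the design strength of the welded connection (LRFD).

φR_n ≈ 322 kip

Effective throat t_e = 0.707 × 0.4375 = 0.3093 in.
Total length L = 33 in; A_we = 0.3093 × 33 = 10.21 in².
F_nw = 0.6 F_EXX = 0.6 × 70 = 42 ksi.
φR_n = 0.75 × 42 × 10.21 = 321.5 kip.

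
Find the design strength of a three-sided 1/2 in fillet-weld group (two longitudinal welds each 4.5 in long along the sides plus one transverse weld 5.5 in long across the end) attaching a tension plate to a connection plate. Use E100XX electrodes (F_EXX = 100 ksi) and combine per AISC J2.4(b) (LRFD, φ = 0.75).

t_e = 0.707 × 0.5 = 0.3535 in.
R_nwl = 0.6 × 100 × 0.3535 × 9 = 190.9 kips (longitudinal, 2 welds).
R_nwt = 0.6 × 100 × 0.3535 × 5.5 = 116.7 kips (transverse, base value).
(i) R_nwl + R_nwt = 307.5 kips; (ii) 0.85 R_nwl + 1.5 R_nwt = 337.2 kips.
R_n = max = 337.2 kips [governs: (ii)]; φR_n = 252.9 kips.

φR_n ≈ 253 kips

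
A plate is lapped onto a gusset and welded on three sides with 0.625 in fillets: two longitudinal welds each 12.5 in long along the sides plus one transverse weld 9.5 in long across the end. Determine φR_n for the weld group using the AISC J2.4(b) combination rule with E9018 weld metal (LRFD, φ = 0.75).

φR_n ≈ 635 kips

E90XX → F_EXX = 90 ksi.
t_e = 0.707 × 0.625 = 0.4419 in.
R_nwl = 0.6 × 90 × 0.4419 × 25 = 596.5 kips (longitudinal, 2 welds).
R_nwt = 0.6 × 90 × 0.4419 × 9.5 = 226.7 kips (transverse, base value).
(i) R_nwl + R_nwt = 823.2 kips; (ii) 0.85 R_nwl + 1.5 R_nwt = 847.1 kips.
R_n = max = 847.1 kips [governs: (ii)]; φR_n = 635.3 kips.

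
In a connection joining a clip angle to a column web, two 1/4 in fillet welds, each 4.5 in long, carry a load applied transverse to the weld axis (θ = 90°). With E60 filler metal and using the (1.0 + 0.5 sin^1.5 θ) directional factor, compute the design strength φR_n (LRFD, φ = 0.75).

E60XX → F_EXX = 60 ksi.
t_e = 0.707 × 0.25 = 0.1767 in; A_we = 0.1767 × 9 = 1.591 in².
Directional factor: 1.0 + 0.5 sin^1.5(90°) = 1.5.
F_nw = 0.6 × 60 × 1.5 = 54 ksi.
φR_n = 0.75 × 54 × 1.591 = 64.43 kips.

φR_n ≈ 64.4 kips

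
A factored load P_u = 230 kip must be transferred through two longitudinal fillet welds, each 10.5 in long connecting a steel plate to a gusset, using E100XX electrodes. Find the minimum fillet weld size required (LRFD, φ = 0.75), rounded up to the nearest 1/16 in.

w = 3/8 in

E100XX → F_EXX = 100 ksi.
Total weld length L = 21 in.
Required throat t_e = P_u / (φ × 0.6 F_EXX × L) = 230 / (0.75 × 0.6 × 100 × 21) = 0.2434 in.
Required leg w = t_e / 0.707 = 0.3443 in → use 3/8 in.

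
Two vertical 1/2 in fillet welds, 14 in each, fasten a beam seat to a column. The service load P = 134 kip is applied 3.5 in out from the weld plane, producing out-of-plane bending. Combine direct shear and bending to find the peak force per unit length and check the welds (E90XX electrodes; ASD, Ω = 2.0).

E90XX → F_EXX = 90 ksi.
L_w = 2 × 14 = 28 in; section modulus (unit throat) S = 2 × L²/6 = 65.33 in².
Direct shear f_v = P/L_w = 134/28 = 4.786 kip/in.
Moment M = P × e = 134 × 3.5 = 469 kip·in; bending f_b = M/S = 7.179 kip/in.
f_max = √(f_v² + f_b²) = √(4.786² + 7.179²) = 8.628 kip/in.
r_n/Ω = (1/2.0) × 0.6 × 90 × (0.707 × 0.5) = 9.544 kip/in → adequate.

f_max ≈ 8.63 kip/in; adequate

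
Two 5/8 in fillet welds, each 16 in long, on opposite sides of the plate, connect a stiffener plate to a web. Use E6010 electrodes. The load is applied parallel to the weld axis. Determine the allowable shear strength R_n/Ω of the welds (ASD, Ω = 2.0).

R_n/Ω ≈ 255 kips

E60XX → F_EXX = 60 ksi.
Effective throat t_e = 0.707 × 0.625 = 0.4419 in.
Total length L = 32 in; A_we = 0.4419 × 32 = 14.14 in².
F_nw = 0.6 F_EXX = 0.6 × 60 = 36 ksi.
R_n = 36 × 14.14 = 509 kips; R_n/Ω = 509/2.0 = 254.5 kips.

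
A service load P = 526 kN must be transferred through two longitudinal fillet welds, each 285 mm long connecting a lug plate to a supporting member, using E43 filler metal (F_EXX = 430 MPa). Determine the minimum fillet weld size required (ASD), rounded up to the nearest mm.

Total weld length L = 570 mm.
Required throat t_e = P × Ω / (0.6 F_EXX × L) = 526 × 2.0 / (0.6 × 430 × 570 × 10⁻³) = 7.154 mm.
Required leg w = t_e / 0.707 = 10.12 mm → use 11 mm.

w = 11 mm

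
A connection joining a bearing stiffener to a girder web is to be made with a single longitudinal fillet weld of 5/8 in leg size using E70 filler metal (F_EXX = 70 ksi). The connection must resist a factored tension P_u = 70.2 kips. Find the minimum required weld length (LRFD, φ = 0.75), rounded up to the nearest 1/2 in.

Throat t_e = 0.707 × 0.625 = 0.4419 in.
φr_n = 0.75 × 0.6 × 70 × 0.4419 = 13.92 kips/in.
L_req = P_u / φr_n = 70.2 / 13.92 = 5.043 in total.
Round up → use L = 5.5 in.

L = 5.5 in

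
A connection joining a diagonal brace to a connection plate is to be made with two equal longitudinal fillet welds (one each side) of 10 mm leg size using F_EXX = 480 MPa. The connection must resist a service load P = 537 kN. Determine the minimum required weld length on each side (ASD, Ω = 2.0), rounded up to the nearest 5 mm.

Throat t_e = 0.707 × 10 = 7.07 mm.
r_n/Ω = (0.6 × 480 × 7.07) / 2.0 = 1018 N/mm = 1.018 kN/mm.
L_req = P / (r_n/Ω) = 537 / 1.018 = 527.5 mm total.
Per side: 527.5 / 2 = 263.7 mm.
Round up → use L = 265 mm on each side.

L = 265 mm on each side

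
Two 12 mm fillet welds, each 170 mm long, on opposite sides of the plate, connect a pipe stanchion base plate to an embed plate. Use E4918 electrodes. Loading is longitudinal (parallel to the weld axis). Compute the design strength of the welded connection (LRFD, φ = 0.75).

φR_n ≈ 636 kN

E49XX → F_EXX = 490 MPa.
Effective throat t_e = 0.707 × 12 = 8.484 mm.
Total length L = 340 mm; A_we = 8.484 × 340 = 2885 mm².
F_nw = 0.6 F_EXX = 0.6 × 490 = 294 MPa.
φR_n = 0.75 × 294 × 2885 × 10⁻³ = 636 kN.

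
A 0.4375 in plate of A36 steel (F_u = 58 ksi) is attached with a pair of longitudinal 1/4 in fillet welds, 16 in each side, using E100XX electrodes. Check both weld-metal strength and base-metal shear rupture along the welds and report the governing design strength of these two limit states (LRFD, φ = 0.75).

φR_n ≈ 255 kips (weld metal governs)

E100XX → F_EXX = 100 ksi.
t_e = 0.707 × 0.25 = 0.1767 in; L = 32 in.
Weld metal: φR_n = 0.75 × 0.6 × 100 × 0.1767 × 32 = 254.5 kips.
Base metal (shear rupture): φR_n = 0.75 × 0.6 × 58 × 0.4375 × 32 = 365.4 kips.
Governing: weld metal.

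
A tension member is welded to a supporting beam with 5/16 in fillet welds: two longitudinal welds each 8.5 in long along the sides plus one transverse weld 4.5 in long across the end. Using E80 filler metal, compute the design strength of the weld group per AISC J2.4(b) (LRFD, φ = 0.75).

φR_n ≈ 171 kip

E80XX → F_EXX = 80 ksi.
t_e = 0.707 × 0.3125 = 0.2209 in.
R_nwl = 0.6 × 80 × 0.2209 × 17 = 180.3 kip (longitudinal, 2 welds).
R_nwt = 0.6 × 80 × 0.2209 × 4.5 = 47.72 kip (transverse, base value).
(i) R_nwl + R_nwt = 228 kip; (ii) 0.85 R_nwl + 1.5 R_nwt = 224.8 kip.
R_n = max = 228 kip [governs: (i)]; φR_n = 171 kip.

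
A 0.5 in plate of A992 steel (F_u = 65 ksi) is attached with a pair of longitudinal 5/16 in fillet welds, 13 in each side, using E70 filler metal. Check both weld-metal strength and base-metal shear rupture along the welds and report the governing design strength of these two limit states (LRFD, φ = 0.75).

E70XX → F_EXX = 70 ksi.
t_e = 0.707 × 0.3125 = 0.2209 in; L = 26 in.
Weld metal: φR_n = 0.75 × 0.6 × 70 × 0.2209 × 26 = 180.9 kips.
Base metal (shear rupture): φR_n = 0.75 × 0.6 × 65 × 0.5 × 26 = 380.2 kips.
Governing: weld metal.

φR_n ≈ 181 kips (weld metal governs)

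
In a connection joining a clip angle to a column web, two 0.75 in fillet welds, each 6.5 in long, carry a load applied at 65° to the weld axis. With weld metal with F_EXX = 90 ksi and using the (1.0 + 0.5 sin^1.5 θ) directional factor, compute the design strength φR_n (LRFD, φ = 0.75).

t_e = 0.707 × 0.75 = 0.5302 in; A_we = 0.5302 × 13 = 6.893 in².
Directional factor: 1.0 + 0.5 sin^1.5(65°) = 1.431.
F_nw = 0.6 × 90 × 1.431 = 77.3 ksi.
φR_n = 0.75 × 77.3 × 6.893 = 399.6 kip.

φR_n ≈ 400 kip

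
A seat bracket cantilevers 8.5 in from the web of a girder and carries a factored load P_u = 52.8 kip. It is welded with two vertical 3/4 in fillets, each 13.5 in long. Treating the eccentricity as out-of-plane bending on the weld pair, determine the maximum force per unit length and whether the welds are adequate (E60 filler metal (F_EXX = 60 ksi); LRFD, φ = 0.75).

L_w = 2 × 13.5 = 27 in; section modulus (unit throat) S = 2 × L²/6 = 60.75 in².
Direct shear f_v = P/L_w = 52.8/27 = 1.956 kip/in.
Moment M = P × e = 52.8 × 8.5 = 448.8 kip·in; bending f_b = M/S = 7.388 kip/in.
f_max = √(f_v² + f_b²) = √(1.956² + 7.388²) = 7.642 kip/in.
φr_n = 0.75 × 0.6 × 60 × (0.707 × 0.75) = 14.32 kip/in → adequate.

f_max ≈ 7.64 kip/in; adequate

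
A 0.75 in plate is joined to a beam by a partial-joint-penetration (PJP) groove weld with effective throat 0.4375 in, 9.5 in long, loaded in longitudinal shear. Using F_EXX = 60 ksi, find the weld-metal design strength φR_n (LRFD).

φR_n ≈ 112 kips

Effective throat (given) t_e = 0.4375 in.
A_we = 0.4375 × 9.5 = 4.156 in².
F_nw = 0.6 F_EXX = 36 ksi.
φR_n = 0.75 × 36 × 4.156 = 112.2 kips.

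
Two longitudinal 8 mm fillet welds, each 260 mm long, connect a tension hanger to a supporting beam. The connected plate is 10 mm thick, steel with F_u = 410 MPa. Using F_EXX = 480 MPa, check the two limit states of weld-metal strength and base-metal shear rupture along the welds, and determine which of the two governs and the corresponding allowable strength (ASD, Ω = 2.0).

t_e = 0.707 × 8 = 5.656 mm; L = 520 mm.
Weld metal: R_n/Ω = (1/2.0) × 0.6 × 480 × 5.656 × 520 × 10⁻³ = 423.5 kN.
Base metal (shear rupture): R_n/Ω = (1/2.0) × 0.6 × 410 × 10 × 520 × 10⁻³ = 639.6 kN.
Governing: weld metal.

R_n/Ω ≈ 424 kN (weld metal governs)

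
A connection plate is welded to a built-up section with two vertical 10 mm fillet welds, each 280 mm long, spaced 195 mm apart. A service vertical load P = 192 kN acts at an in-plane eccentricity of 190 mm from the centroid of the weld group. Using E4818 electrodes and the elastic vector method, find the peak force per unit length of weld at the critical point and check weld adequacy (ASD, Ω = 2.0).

f_max ≈ 932 N/mm; adequate

E48XX → F_EXX = 480 MPa.
Total weld length L_w = 560 mm. Treat welds as unit-width lines.
Polar moment about centroid: J = 2[d³/12 + d(b/2)²] = 2[280³/12 + 280×97.5²] = 8982000 mm³.
Direct shear f_v = P/L_w = 192×10³ / 560 = 342.9 N/mm (vertical).
Torsion M = P·e = 192×10³ × 190 = 36480000 N·mm.
Critical point at (x, y) = (97.5, 140) from centroid. f_tx = M·y/J = 568.6 N/mm; f_ty = M·x/J = 396 N/mm.
Resultant f_max = √[f_tx² + (f_v + f_ty)²] = √[568.6² + (342.9 + 396)²] = 932.3 N/mm.
Capacity per unit length: r_n/Ω = (1/2.0) × 0.6 × 480 × (0.707 × 10) = 1018 N/mm.
932.3 ≤ 1018 → adequate.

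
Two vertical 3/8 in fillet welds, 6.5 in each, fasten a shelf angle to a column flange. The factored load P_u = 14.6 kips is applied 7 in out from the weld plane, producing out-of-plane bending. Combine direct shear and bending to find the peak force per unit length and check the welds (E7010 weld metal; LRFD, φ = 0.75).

E70XX → F_EXX = 70 ksi.
L_w = 2 × 6.5 = 13 in; section modulus (unit throat) S = 2 × L²/6 = 14.08 in².
Direct shear f_v = P/L_w = 14.6/13 = 1.123 kip/in.
Moment M = P × e = 14.6 × 7 = 102.2 kip·in; bending f_b = M/S = 7.257 kip/in.
f_max = √(f_v² + f_b²) = √(1.123² + 7.257²) = 7.343 kip/in.
φr_n = 0.75 × 0.6 × 70 × (0.707 × 0.375) = 8.351 kip/in → adequate.

f_max ≈ 7.34 kip/in; adequate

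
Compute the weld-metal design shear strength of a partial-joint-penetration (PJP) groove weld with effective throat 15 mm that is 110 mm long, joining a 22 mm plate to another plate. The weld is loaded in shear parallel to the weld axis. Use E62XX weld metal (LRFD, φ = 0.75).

φR_n ≈ 460 kN

E62XX → F_EXX = 620 MPa.
Effective throat (given) t_e = 15 mm.
A_we = 15 × 110 = 1650 mm².
F_nw = 0.6 F_EXX = 372 MPa.
φR_n = 0.75 × 372 × 1650 × 10⁻³ = 460.4 kN.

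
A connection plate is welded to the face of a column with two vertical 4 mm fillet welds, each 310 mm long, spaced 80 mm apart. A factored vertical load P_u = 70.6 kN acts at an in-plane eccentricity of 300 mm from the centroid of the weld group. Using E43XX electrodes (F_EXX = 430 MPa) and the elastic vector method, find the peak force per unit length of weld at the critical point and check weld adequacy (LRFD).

f_max ≈ 608 N/mm; NOT adequate

Total weld length L_w = 620 mm. Treat welds as unit-width lines.
Polar moment about centroid: J = 2[d³/12 + d(b/2)²] = 2[310³/12 + 310×40²] = 5957000 mm³.
Direct shear f_v = P/L_w = 70.6×10³ / 620 = 113.9 N/mm (vertical).
Torsion M = P·e = 70.6×10³ × 300 = 21180000 N·mm.
Critical point at (x, y) = (40, 155) from centroid. f_tx = M·y/J = 551.1 N/mm; f_ty = M·x/J = 142.2 N/mm.
Resultant f_max = √[f_tx² + (f_v + f_ty)²] = √[551.1² + (113.9 + 142.2)²] = 607.7 N/mm.
Capacity per unit length: φr_n = 0.75 × 0.6 × 430 × (0.707 × 4) = 547.2 N/mm.
607.7 > 547.2 → NOT adequate.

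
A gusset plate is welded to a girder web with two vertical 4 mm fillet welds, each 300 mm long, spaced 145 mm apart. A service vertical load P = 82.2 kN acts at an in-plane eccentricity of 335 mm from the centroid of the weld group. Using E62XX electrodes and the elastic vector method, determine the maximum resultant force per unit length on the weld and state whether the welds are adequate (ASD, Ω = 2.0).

E62XX → F_EXX = 620 MPa.
Total weld length L_w = 600 mm. Treat welds as unit-width lines.
Polar moment about centroid: J = 2[d³/12 + d(b/2)²] = 2[300³/12 + 300×72.5²] = 7654000 mm³.
Direct shear f_v = P/L_w = 82.2×10³ / 600 = 137 N/mm (vertical).
Torsion M = P·e = 82.2×10³ × 335 = 27537000 N·mm.
Critical point at (x, y) = (72.5, 150) from centroid. f_tx = M·y/J = 539.7 N/mm; f_ty = M·x/J = 260.8 N/mm.
Resultant f_max = √[f_tx² + (f_v + f_ty)²] = √[539.7² + (137 + 260.8)²] = 670.5 N/mm.
Capacity per unit length: r_n/Ω = (1/2.0) × 0.6 × 620 × (0.707 × 4) = 526 N/mm.
670.5 > 526 → NOT adequate.

f_max ≈ 670 N/mm; NOT adequate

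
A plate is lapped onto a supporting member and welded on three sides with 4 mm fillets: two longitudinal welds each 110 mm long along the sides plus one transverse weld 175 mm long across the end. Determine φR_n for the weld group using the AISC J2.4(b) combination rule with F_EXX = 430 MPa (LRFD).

t_e = 0.707 × 4 = 2.828 mm.
R_nwl = 0.6 × 430 × 2.828 × 220 × 10⁻³ = 160.5 kN (longitudinal, 2 welds).
R_nwt = 0.6 × 430 × 2.828 × 175 × 10⁻³ = 127.7 kN (transverse, base value).
(i) R_nwl + R_nwt = 288.2 kN; (ii) 0.85 R_nwl + 1.5 R_nwt = 328 kN.
R_n = max = 328 kN [governs: (ii)]; φR_n = 246 kN.

φR_n ≈ 246 kN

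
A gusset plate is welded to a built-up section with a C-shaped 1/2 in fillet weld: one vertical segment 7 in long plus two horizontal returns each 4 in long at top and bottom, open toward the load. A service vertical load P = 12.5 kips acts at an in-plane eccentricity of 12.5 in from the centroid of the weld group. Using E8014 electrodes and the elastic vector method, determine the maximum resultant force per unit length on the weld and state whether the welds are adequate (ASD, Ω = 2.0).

f_max ≈ 5.26 kip/in; adequate

E80XX → F_EXX = 80 ksi.
Total weld length L_w = 15 in. Treat welds as unit-width lines.
Centroid: x̄ = 2×4×2 / 15 = 1.067 in from the vertical weld.
Polar moment about centroid: J = I_x + I_y = [7³/12 + 2×4×3.5²] + [7×1.067² + 2(4³/12 + 4×0.9333²)] = 152.2 in³.
Direct shear f_v = P/L_w = 12.5 / 15 = 0.8333 kip/in (vertical).
Torsion M = P·e = 12.5 × 12.5 = 156.25 kip·in.
Critical point at (x, y) = (2.933, 3.5) from centroid. f_tx = M·y/J = 3.594 kip/in; f_ty = M·x/J = 3.012 kip/in.
Resultant f_max = √[f_tx² + (f_v + f_ty)²] = √[3.594² + (0.8333 + 3.012)²] = 5.263 kip/in.
Capacity per unit length: r_n/Ω = (1/2.0) × 0.6 × 80 × (0.707 × 0.5) = 8.484 kip/in.
5.263 ≤ 8.484 → adequate.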